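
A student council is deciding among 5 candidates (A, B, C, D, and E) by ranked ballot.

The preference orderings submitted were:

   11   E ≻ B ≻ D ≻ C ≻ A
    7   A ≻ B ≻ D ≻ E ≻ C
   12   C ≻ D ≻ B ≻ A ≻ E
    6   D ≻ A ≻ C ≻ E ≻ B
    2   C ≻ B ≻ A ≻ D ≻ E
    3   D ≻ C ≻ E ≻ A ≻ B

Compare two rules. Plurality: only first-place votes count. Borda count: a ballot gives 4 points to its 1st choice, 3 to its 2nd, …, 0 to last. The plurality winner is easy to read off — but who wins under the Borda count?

D

Plurality first-place counts: A 7, B 0, C 14, D 9, E 11 → C.
Borda totals: A 65, B 84, C 88, D 110, E 63 → D.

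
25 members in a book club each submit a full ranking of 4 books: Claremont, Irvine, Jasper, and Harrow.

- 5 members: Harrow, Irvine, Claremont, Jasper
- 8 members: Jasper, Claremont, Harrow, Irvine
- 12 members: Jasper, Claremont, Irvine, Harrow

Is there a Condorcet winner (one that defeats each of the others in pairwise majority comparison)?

Head-to-head results (25 voters total):
Claremont vs Irvine: Claremont wins 20–5.
Claremont vs Jasper: Jasper wins 20–5.
Claremont vs Harrow: Claremont wins 20–5.
Irvine vs Jasper: Jasper wins 20–5.
Irvine vs Harrow: Harrow wins 13–12.
Jasper vs Harrow: Jasper wins 20–5.
Jasper beats each rival — Claremont (20–5), Irvine (20–5), Harrow (20–5) — so Jasper is the Condorcet winner.

Yes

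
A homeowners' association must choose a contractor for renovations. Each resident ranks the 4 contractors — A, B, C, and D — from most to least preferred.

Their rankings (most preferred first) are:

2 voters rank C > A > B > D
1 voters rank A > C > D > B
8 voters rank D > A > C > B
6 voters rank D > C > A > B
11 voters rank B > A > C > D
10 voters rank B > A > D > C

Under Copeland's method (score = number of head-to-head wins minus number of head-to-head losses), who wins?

B

Pairwise results:
  A vs B: B wins 21–17.
  A vs C: A wins 30–8.
  A vs D: A wins 24–14.
  B vs C: B wins 21–17.
  B vs D: B wins 23–15.
  C vs D: D wins 24–14.
Copeland scores (wins − losses):
  A: 2 − 1 = 1
  B: 3 − 0 = 3
  C: 0 − 3 = -3
  D: 1 − 2 = -1
B has the best Copeland score.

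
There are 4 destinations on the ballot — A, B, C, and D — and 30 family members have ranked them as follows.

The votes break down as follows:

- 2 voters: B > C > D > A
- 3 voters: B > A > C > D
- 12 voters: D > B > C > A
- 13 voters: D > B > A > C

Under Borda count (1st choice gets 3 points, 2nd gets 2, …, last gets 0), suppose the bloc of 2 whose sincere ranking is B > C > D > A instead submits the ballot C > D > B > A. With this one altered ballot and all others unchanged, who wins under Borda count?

Borda totals with the altered ballot: A 19, B 61, C 21, D 79.
The winner is unchanged: still D.

D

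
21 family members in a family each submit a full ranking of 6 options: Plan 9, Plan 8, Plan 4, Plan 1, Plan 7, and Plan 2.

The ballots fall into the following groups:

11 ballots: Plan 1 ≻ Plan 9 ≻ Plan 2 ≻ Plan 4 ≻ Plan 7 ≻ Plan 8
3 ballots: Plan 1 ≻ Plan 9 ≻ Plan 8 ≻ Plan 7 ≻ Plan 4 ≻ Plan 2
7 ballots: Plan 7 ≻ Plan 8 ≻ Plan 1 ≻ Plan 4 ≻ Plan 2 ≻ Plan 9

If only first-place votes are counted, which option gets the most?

Plan 1

First-place vote totals:
  Plan 9: 0
  Plan 8: 0
  Plan 4: 0
  Plan 1: 14
  Plan 7: 7
  Plan 2: 0
Plan 1 has the most first-place votes.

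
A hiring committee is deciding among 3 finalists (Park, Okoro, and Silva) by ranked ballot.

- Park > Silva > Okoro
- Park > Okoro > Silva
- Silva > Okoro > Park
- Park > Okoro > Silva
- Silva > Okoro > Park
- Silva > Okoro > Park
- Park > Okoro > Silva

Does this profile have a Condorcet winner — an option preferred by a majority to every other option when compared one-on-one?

Head-to-head results (7 voters total):
Park vs Okoro: Park wins 4–3.
Park vs Silva: Park wins 4–3.
Okoro vs Silva: Silva wins 4–3.
Park beats each rival — Okoro (4–3), Silva (4–3) — so Park is the Condorcet winner.

Yes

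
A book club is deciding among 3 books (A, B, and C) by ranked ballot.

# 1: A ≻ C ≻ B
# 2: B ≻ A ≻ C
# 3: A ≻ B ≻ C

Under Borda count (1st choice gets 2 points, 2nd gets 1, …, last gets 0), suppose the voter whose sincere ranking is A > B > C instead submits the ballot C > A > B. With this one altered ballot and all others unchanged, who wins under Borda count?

A

Borda totals with the altered ballot: A 4, B 2, C 3.
The winner is unchanged: still A.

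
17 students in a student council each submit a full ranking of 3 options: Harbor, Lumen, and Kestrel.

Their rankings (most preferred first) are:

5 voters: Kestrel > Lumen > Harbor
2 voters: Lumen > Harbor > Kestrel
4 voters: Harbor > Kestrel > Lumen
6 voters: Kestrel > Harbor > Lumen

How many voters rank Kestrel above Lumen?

15

Ballots ranking Kestrel above Lumen: 5+4+6 = 15.
Ballots ranking Lumen above Kestrel: 2.
So 15 of 17 voters prefer Kestrel to Lumen.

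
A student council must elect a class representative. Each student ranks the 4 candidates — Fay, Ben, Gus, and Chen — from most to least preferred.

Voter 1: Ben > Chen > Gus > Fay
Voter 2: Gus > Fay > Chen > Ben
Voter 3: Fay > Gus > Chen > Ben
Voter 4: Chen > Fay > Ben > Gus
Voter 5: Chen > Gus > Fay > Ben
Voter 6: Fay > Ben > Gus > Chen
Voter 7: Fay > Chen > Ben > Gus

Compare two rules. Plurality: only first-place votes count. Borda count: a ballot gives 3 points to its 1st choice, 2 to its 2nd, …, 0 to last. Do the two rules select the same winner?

Yes

Plurality first-place counts: Fay 3, Ben 1, Gus 1, Chen 2 → Fay.
Borda totals: Fay 14, Ben 7, Gus 9, Chen 12 → Fay.
The two rules agree on Fay.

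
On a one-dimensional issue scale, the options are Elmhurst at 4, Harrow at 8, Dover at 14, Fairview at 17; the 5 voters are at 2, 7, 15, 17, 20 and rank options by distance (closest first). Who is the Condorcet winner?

Dover

With single-peaked preferences on a line, the Condorcet winner is the candidate closest to the median voter.
The median voter (position 15) is closest to Dover at 14.
Check: Dover vs Fairview — voters closer to Dover: 3 of 5.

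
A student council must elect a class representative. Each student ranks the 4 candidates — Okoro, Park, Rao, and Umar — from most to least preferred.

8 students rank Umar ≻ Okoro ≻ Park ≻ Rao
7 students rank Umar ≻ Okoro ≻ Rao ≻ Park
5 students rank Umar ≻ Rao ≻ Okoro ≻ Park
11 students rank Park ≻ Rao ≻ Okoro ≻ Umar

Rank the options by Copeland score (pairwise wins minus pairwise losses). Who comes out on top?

Umar

Pairwise results:
  Okoro vs Park: Okoro wins 20–11.
  Okoro vs Rao: Rao wins 16–15.
  Okoro vs Umar: Umar wins 20–11.
  Park vs Rao: Park wins 19–12.
  Park vs Umar: Umar wins 20–11.
  Rao vs Umar: Umar wins 20–11.
Copeland scores (wins − losses):
  Okoro: 1 − 2 = -1
  Park: 1 − 2 = -1
  Rao: 1 − 2 = -1
  Umar: 3 − 0 = 3
Umar has the best Copeland score.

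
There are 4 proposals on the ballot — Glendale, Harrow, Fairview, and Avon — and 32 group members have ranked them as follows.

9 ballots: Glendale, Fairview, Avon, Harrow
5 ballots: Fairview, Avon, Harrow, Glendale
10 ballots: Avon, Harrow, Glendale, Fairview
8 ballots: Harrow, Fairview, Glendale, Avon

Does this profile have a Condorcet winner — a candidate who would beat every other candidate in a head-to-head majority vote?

Head-to-head results (32 voters total):
Glendale vs Harrow: Harrow wins 23–9.
Glendale vs Fairview: Glendale wins 19–13.
Glendale vs Avon: Glendale wins 17–15.
Harrow vs Fairview: Harrow wins 18–14.
Harrow vs Avon: Avon wins 24–8.
Fairview vs Avon: Fairview wins 22–10.
No candidate beats all others: Glendale beats Avon beats Harrow beats Glendale, a majority cycle.

No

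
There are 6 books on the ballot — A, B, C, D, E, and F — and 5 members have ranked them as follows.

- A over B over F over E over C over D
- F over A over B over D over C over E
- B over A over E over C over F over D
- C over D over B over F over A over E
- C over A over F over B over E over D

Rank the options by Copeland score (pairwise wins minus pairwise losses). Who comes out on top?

A

Pairwise results:
  A vs B: A wins 3–2.
  A vs C: A wins 3–2.
  A vs D: A wins 4–1.
  A vs E: A wins 5–0.
  A vs F: A wins 3–2.
  B vs C: B wins 3–2.
  B vs D: B wins 4–1.
  B vs E: B wins 5–0.
  B vs F: B wins 3–2.
  C vs D: C wins 4–1.
  C vs E: C wins 3–2.
  C vs F: C wins 3–2.
  D vs E: E wins 3–2.
  D vs F: F wins 4–1.
  E vs F: F wins 4–1.
Copeland scores (wins − losses):
  A: 5 − 0 = 5
  B: 4 − 1 = 3
  C: 3 − 2 = 1
  D: 0 − 5 = -5
  E: 1 − 4 = -3
  F: 2 − 3 = -1
A has the best Copeland score.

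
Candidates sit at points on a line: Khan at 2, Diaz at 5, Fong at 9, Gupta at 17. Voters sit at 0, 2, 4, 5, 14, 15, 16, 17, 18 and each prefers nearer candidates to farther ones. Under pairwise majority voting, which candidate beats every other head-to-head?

Gupta

With single-peaked preferences on a line, the Condorcet winner is the candidate closest to the median voter.
The median voter (position 14) is closest to Gupta at 17.
Check: Gupta vs Khan — voters closer to Gupta: 5 of 9.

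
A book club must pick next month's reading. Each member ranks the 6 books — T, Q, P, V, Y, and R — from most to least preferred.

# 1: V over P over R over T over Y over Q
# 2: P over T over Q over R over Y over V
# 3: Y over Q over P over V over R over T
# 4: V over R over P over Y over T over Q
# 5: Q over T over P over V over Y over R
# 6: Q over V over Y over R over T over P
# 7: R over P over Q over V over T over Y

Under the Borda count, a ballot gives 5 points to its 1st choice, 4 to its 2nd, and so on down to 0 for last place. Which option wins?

Borda scores:
  T: 2 + 4 + 0 + 1 + 4 + 1 + 1 = 13
  Q: 0 + 3 + 4 + 0 + 5 + 5 + 3 = 20
  P: 4 + 5 + 3 + 3 + 3 + 0 + 4 = 22
  V: 5 + 0 + 2 + 5 + 2 + 4 + 2 = 20
  Y: 1 + 1 + 5 + 2 + 1 + 3 + 0 = 13
  R: 3 + 2 + 1 + 4 + 0 + 2 + 5 = 17
P has the highest total.

P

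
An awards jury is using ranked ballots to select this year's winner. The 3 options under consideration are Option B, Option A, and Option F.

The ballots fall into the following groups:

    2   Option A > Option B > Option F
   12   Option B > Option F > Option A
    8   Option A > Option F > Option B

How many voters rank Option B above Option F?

14

Ballots ranking Option B above Option F: 2+12 = 14.
Ballots ranking Option F above Option B: 8.
So 14 of 22 voters prefer Option B to Option F.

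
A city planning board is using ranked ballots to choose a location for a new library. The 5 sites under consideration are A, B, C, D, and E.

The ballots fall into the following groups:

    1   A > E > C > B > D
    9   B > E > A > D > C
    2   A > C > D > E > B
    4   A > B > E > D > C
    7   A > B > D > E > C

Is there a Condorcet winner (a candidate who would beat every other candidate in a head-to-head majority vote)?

Head-to-head results (23 voters total):
A vs B: A wins 14–9.
A vs C: A wins 23–0.
A vs D: A wins 23–0.
A vs E: A wins 14–9.
B vs C: B wins 20–3.
B vs D: B wins 21–2.
B vs E: B wins 20–3.
C vs D: D wins 20–3.
C vs E: E wins 21–2.
D vs E: E wins 14–9.
A beats each rival — B (14–9), C (23–0), D (23–0), E (14–9) — so A is the Condorcet winner.

Yes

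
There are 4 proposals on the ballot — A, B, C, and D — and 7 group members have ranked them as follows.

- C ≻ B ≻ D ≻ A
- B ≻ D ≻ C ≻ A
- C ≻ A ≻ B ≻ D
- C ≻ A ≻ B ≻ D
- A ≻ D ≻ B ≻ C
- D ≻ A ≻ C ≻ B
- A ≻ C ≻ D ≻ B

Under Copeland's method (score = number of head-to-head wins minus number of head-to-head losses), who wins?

Pairwise results:
  A vs B: A wins 5–2.
  A vs C: C wins 4–3.
  A vs D: A wins 4–3.
  B vs C: C wins 5–2.
  B vs D: B wins 4–3.
  C vs D: C wins 4–3.
Copeland scores (wins − losses):
  A: 2 − 1 = 1
  B: 1 − 2 = -1
  C: 3 − 0 = 3
  D: 0 − 3 = -3
C has the best Copeland score.

C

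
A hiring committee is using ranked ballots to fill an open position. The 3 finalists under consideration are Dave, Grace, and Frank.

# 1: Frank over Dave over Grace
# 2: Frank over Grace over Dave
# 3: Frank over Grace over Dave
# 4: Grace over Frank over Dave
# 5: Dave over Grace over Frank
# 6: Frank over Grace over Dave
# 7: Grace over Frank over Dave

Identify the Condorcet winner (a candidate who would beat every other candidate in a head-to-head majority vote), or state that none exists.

Head-to-head results (7 voters total):
Dave vs Grace: Grace wins 5–2.
Dave vs Frank: Frank wins 6–1.
Grace vs Frank: Frank wins 4–3.
Frank beats each rival — Dave (6–1), Grace (4–3) — so Frank is the Condorcet winner.

Frank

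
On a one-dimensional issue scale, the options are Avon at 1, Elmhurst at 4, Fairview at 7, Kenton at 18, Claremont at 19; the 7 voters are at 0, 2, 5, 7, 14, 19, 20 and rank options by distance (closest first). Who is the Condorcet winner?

Fairview

With single-peaked preferences on a line, the Condorcet winner is the candidate closest to the median voter.
The median voter (position 7) is closest to Fairview at 7.
Check: Fairview vs Elmhurst — voters closer to Fairview: 4 of 7.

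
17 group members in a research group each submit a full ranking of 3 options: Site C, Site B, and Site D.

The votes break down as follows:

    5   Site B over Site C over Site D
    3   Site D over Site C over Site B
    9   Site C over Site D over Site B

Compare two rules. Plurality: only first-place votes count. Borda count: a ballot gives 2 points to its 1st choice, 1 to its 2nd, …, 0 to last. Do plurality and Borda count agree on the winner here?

Plurality first-place counts: Site C 9, Site B 5, Site D 3 → Site C.
Borda totals: Site C 26, Site B 10, Site D 15 → Site C.
The two rules agree on Site C.

Yes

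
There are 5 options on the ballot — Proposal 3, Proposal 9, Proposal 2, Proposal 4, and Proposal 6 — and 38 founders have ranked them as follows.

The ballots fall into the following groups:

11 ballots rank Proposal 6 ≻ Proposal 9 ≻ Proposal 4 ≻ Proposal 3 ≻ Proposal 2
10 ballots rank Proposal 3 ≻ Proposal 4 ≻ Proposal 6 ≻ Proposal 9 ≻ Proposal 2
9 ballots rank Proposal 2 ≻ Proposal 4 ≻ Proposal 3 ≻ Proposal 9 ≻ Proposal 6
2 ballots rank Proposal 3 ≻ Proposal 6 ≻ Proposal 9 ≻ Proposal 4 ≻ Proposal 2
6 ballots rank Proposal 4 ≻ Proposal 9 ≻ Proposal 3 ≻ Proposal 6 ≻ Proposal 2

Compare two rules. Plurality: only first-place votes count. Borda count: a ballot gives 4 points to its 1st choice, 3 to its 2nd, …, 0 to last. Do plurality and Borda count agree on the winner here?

Plurality first-place counts: Proposal 3 12, Proposal 9 0, Proposal 2 9, Proposal 4 6, Proposal 6 11 → Proposal 3.
Borda totals: Proposal 3 89, Proposal 9 74, Proposal 2 36, Proposal 4 105, Proposal 6 76 → Proposal 4.
The two rules disagree: plurality picks Proposal 3, Borda picks Proposal 4.

No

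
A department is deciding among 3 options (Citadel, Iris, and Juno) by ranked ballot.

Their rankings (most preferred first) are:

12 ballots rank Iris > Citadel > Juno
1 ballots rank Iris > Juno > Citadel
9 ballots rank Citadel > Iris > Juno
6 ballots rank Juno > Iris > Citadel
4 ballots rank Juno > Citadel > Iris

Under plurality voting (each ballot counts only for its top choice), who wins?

First-place vote totals:
  Citadel: 9
  Iris: 13
  Juno: 10
Iris has the most first-place votes.

Iris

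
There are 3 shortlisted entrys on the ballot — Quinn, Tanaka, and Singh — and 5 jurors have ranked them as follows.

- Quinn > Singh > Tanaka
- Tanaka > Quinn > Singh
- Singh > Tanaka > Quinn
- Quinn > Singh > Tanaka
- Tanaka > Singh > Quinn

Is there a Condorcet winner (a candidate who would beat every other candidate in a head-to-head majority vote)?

Head-to-head results (5 voters total):
Quinn vs Tanaka: Tanaka wins 3–2.
Quinn vs Singh: Quinn wins 3–2.
Tanaka vs Singh: Singh wins 3–2.
No candidate beats all others: Quinn beats Singh beats Tanaka beats Quinn, a majority cycle.

No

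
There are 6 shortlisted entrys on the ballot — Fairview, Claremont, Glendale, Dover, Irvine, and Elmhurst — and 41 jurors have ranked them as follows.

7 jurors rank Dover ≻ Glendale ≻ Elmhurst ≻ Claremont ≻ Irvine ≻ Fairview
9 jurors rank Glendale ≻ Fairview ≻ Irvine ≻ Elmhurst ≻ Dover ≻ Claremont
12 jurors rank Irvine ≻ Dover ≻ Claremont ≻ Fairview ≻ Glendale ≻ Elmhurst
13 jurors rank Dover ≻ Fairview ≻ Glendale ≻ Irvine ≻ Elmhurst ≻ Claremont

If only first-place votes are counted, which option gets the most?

Dover

First-place vote totals:
  Fairview: 0
  Claremont: 0
  Glendale: 9
  Dover: 20
  Irvine: 12
  Elmhurst: 0
Dover has the most first-place votes.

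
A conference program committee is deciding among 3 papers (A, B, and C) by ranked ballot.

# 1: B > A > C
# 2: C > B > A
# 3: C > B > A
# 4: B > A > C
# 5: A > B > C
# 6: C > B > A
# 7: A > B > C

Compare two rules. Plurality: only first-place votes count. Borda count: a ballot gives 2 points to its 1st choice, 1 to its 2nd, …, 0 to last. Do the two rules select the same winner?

No

Plurality first-place counts: A 2, B 2, C 3 → C.
Borda totals: A 6, B 9, C 6 → B.
The two rules disagree: plurality picks C, Borda picks B.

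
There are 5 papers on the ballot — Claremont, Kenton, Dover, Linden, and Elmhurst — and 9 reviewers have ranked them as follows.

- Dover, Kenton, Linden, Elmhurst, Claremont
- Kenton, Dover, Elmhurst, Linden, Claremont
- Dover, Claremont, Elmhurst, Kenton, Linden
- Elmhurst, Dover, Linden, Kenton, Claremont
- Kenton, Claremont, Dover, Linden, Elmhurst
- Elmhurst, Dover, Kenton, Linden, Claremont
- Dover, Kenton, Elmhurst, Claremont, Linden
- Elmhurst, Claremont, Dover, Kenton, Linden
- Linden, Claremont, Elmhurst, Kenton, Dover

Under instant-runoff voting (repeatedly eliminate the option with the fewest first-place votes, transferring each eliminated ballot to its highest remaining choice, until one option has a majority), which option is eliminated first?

Claremont

Round 1: Dover 3, Elmhurst 3, Kenton 2, Linden 1, Claremont 0. Claremont has the fewest and is eliminated.
Round 2: Dover 3, Elmhurst 3, Kenton 2, Linden 1. Linden has the fewest and is eliminated.
Round 3: Elmhurst 4, Dover 3, Kenton 2. Kenton has the fewest and is eliminated.
Round 4: Dover 5, Elmhurst 4. Dover has a majority.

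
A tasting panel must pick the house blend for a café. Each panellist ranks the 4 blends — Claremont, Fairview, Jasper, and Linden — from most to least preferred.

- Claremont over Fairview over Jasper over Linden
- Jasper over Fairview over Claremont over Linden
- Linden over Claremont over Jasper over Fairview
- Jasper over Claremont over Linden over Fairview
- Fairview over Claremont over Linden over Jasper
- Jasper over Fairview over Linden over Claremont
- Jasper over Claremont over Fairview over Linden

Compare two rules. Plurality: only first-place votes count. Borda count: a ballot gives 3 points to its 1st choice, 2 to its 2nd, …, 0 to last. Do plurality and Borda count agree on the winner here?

Plurality first-place counts: Claremont 1, Fairview 1, Jasper 4, Linden 1 → Jasper.
Borda totals: Claremont 12, Fairview 10, Jasper 14, Linden 6 → Jasper.
The two rules agree on Jasper.

Yes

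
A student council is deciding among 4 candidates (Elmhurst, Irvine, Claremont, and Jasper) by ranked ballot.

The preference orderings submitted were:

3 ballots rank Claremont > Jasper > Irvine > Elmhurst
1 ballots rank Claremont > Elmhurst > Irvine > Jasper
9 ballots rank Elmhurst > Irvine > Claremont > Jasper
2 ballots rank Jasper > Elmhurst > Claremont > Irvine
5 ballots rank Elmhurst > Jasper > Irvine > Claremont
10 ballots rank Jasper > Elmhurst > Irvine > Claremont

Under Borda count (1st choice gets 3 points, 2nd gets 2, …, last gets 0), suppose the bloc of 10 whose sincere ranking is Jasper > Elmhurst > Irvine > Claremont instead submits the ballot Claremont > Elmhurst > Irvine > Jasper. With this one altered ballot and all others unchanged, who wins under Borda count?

Elmhurst

Borda totals with the altered ballot: Elmhurst 68, Irvine 37, Claremont 53, Jasper 22.
The winner is unchanged: still Elmhurst.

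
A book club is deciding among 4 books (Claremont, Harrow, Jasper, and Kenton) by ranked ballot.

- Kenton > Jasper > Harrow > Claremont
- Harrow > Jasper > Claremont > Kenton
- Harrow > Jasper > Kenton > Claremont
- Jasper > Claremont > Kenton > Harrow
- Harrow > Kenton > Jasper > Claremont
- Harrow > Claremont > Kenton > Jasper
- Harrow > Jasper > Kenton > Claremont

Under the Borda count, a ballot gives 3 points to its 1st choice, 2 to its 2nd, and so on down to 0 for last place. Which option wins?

Borda scores:
  Claremont: 0 + 1 + 0 + 2 + 0 + 2 + 0 = 5
  Harrow: 1 + 3 + 3 + 0 + 3 + 3 + 3 = 16
  Jasper: 2 + 2 + 2 + 3 + 1 + 0 + 2 = 12
  Kenton: 3 + 0 + 1 + 1 + 2 + 1 + 1 = 9
Harrow has the highest total.

Harrow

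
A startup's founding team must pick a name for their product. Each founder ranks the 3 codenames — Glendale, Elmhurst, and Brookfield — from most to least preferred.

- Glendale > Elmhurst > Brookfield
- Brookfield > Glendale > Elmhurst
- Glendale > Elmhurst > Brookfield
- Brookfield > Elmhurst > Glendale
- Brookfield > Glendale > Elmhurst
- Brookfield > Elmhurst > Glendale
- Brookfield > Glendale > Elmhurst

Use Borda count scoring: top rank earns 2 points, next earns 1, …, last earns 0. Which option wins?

Brookfield

Borda scores:
  Glendale: 2 + 1 + 2 + 0 + 1 + 0 + 1 = 7
  Elmhurst: 1 + 0 + 1 + 1 + 0 + 1 + 0 = 4
  Brookfield: 0 + 2 + 0 + 2 + 2 + 2 + 2 = 10
Brookfield has the highest total.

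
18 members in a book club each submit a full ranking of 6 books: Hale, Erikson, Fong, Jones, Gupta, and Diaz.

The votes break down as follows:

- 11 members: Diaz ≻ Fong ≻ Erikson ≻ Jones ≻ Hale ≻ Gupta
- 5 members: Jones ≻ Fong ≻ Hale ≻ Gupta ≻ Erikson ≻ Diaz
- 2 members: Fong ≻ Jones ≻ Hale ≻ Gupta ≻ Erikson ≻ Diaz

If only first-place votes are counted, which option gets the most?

First-place vote totals:
  Hale: 0
  Erikson: 0
  Fong: 2
  Jones: 5
  Gupta: 0
  Diaz: 11
Diaz has the most first-place votes.

Diaz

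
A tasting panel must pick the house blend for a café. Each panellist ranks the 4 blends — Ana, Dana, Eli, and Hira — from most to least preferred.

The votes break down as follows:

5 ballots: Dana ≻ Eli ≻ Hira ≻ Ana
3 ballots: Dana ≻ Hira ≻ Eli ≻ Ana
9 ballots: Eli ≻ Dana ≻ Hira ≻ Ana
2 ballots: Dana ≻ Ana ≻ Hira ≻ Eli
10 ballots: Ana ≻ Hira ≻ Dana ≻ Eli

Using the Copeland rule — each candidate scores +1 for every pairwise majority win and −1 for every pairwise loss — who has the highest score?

Pairwise results:
  Ana vs Dana: Dana wins 19–10.
  Ana vs Eli: Eli wins 17–12.
  Ana vs Hira: Hira wins 17–12.
  Dana vs Eli: Dana wins 20–9.
  Dana vs Hira: Dana wins 19–10.
  Eli vs Hira: Hira wins 15–14.
Copeland scores (wins − losses):
  Ana: 0 − 3 = -3
  Dana: 3 − 0 = 3
  Eli: 1 − 2 = -1
  Hira: 2 − 1 = 1
Dana has the best Copeland score.

Dana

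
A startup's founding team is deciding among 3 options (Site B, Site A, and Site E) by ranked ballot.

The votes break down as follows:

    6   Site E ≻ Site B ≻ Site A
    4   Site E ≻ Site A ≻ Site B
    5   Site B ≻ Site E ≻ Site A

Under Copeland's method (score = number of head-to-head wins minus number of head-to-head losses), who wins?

Pairwise results:
  Site B vs Site A: Site B wins 11–4.
  Site B vs Site E: Site E wins 10–5.
  Site A vs Site E: Site E wins 15–0.
Copeland scores (wins − losses):
  Site B: 1 − 1 = 0
  Site A: 0 − 2 = -2
  Site E: 2 − 0 = 2
Site E has the best Copeland score.

Site E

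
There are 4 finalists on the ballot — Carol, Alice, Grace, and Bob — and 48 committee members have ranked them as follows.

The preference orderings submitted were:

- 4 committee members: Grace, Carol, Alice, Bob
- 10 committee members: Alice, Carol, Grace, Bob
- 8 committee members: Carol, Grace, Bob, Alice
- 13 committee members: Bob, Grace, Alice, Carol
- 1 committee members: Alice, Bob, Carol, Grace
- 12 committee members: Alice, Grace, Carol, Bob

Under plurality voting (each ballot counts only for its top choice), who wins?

Alice

First-place vote totals:
  Carol: 8
  Alice: 23
  Grace: 4
  Bob: 13
Alice has the most first-place votes.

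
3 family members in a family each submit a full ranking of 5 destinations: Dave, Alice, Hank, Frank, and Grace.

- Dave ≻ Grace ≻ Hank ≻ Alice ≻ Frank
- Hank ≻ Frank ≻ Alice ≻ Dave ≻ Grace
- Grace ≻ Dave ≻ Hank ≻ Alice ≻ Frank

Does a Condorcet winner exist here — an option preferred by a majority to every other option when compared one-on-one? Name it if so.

Dave

Head-to-head results (3 voters total):
Dave vs Alice: Dave wins 2–1.
Dave vs Hank: Dave wins 2–1.
Dave vs Frank: Dave wins 2–1.
Dave vs Grace: Dave wins 2–1.
Alice vs Hank: Hank wins 3–0.
Alice vs Frank: Alice wins 2–1.
Alice vs Grace: Grace wins 2–1.
Hank vs Frank: Hank wins 3–0.
Hank vs Grace: Grace wins 2–1.
Frank vs Grace: Grace wins 2–1.
Dave beats each rival — Alice (2–1), Hank (2–1), Frank (2–1), Grace (2–1) — so Dave is the Condorcet winner.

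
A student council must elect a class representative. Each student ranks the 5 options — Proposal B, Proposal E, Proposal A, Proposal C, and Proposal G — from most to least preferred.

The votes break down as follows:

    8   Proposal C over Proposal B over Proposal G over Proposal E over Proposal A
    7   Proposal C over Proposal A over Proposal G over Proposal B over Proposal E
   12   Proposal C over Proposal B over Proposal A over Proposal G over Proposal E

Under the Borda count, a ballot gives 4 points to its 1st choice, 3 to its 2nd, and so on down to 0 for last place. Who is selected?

Borda scores:
  Proposal B: 8·3 + 7·1 + 12·3 = 67
  Proposal E: 8·1 + 7·0 + 12·0 = 8
  Proposal A: 8·0 + 7·3 + 12·2 = 45
  Proposal C: 8·4 + 7·4 + 12·4 = 108
  Proposal G: 8·2 + 7·2 + 12·1 = 42
Proposal C has the highest total.

Proposal C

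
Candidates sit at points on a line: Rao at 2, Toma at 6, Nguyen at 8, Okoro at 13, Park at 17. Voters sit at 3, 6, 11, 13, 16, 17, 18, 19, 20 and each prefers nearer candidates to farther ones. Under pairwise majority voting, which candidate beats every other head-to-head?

With single-peaked preferences on a line, the Condorcet winner is the candidate closest to the median voter.
The median voter (position 16) is closest to Park at 17.
Check: Park vs Toma — voters closer to Park: 6 of 9.

Park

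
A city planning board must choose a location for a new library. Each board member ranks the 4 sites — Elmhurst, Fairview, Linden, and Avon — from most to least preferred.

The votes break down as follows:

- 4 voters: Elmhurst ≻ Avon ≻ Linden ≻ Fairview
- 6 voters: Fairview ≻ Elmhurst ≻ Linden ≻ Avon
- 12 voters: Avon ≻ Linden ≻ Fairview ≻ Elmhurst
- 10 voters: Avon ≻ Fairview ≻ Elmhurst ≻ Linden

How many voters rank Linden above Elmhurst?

12

Ballots ranking Linden above Elmhurst: 12.
Ballots ranking Elmhurst above Linden: 4+6+10 = 20.
So 12 of 32 voters prefer Linden to Elmhurst.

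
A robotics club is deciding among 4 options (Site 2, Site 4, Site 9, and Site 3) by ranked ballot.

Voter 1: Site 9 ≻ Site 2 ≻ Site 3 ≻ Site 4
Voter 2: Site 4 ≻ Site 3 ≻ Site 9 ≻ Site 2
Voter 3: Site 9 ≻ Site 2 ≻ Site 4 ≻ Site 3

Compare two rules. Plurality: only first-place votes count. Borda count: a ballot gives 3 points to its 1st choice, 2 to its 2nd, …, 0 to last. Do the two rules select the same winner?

Plurality first-place counts: Site 2 0, Site 4 1, Site 9 2, Site 3 0 → Site 9.
Borda totals: Site 2 4, Site 4 4, Site 9 7, Site 3 3 → Site 9.
The two rules agree on Site 9.

Yes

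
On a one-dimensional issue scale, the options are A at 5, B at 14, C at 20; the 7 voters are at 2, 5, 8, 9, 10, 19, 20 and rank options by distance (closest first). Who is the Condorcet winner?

A

With single-peaked preferences on a line, the Condorcet winner is the candidate closest to the median voter.
The median voter (position 9) is closest to A at 5.
Check: A vs B — voters closer to A: 4 of 7.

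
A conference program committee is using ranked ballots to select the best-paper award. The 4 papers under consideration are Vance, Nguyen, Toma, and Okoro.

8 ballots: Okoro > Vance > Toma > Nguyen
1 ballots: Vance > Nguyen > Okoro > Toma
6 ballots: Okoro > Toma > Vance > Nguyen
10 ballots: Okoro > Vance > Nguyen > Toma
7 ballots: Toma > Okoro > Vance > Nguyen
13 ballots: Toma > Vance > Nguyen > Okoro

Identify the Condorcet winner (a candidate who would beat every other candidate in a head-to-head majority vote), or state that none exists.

Head-to-head results (45 voters total):
Vance vs Nguyen: Vance wins 45–0.
Vance vs Toma: Toma wins 26–19.
Vance vs Okoro: Okoro wins 31–14.
Nguyen vs Toma: Toma wins 34–11.
Nguyen vs Okoro: Okoro wins 31–14.
Toma vs Okoro: Okoro wins 25–20.
Okoro beats each rival — Vance (31–14), Nguyen (31–14), Toma (25–20) — so Okoro is the Condorcet winner.

Okoro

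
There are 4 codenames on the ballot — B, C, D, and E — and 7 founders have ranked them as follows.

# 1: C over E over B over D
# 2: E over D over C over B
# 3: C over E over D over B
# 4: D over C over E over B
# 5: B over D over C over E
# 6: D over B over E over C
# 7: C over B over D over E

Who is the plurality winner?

C

First-place vote totals:
  B: 1
  C: 3
  D: 2
  E: 1
C has the most first-place votes.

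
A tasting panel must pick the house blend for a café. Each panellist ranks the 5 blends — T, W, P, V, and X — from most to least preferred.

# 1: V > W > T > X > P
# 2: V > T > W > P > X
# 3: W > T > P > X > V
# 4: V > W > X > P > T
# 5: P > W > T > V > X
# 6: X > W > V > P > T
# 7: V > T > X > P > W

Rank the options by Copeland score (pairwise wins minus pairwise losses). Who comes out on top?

V

Pairwise results:
  T vs W: W wins 5–2.
  T vs P: T wins 4–3.
  T vs V: V wins 5–2.
  T vs X: T wins 5–2.
  W vs P: W wins 5–2.
  W vs V: V wins 4–3.
  W vs X: W wins 5–2.
  P vs V: V wins 5–2.
  P vs X: X wins 4–3.
  V vs X: V wins 5–2.
Copeland scores (wins − losses):
  T: 2 − 2 = 0
  W: 3 − 1 = 2
  P: 0 − 4 = -4
  V: 4 − 0 = 4
  X: 1 − 3 = -2
V has the best Copeland score.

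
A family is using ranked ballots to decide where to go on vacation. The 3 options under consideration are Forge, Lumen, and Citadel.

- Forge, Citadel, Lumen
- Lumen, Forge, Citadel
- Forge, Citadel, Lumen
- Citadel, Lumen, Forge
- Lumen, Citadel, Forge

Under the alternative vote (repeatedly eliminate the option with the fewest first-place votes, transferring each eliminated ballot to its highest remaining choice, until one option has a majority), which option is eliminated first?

Round 1: Forge 2, Lumen 2, Citadel 1. Citadel has the fewest and is eliminated.
Round 2: Lumen 3, Forge 2. Lumen has a majority.

Citadel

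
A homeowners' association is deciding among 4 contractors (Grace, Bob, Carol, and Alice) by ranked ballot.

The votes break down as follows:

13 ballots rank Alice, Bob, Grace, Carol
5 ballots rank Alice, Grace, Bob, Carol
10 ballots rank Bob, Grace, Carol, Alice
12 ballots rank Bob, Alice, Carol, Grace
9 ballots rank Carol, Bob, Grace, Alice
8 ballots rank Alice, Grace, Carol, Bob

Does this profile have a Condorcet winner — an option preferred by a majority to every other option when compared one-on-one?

Head-to-head results (57 voters total):
Grace vs Bob: Bob wins 44–13.
Grace vs Carol: Grace wins 36–21.
Grace vs Alice: Alice wins 38–19.
Bob vs Carol: Bob wins 40–17.
Bob vs Alice: Bob wins 31–26.
Carol vs Alice: Alice wins 38–19.
Bob beats each rival — Grace (44–13), Carol (40–17), Alice (31–26) — so Bob is the Condorcet winner.

Yes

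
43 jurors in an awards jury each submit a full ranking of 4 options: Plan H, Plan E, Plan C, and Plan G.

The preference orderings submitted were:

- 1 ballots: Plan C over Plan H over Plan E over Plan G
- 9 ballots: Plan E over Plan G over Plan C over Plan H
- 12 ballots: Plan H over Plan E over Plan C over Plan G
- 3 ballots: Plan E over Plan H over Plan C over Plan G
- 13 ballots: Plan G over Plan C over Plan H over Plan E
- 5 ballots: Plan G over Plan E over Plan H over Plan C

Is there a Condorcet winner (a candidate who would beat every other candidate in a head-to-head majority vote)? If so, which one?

Head-to-head results (43 voters total):
Plan H vs Plan E: Plan H wins 26–17.
Plan H vs Plan C: Plan C wins 23–20.
Plan H vs Plan G: Plan G wins 27–16.
Plan E vs Plan C: Plan E wins 29–14.
Plan E vs Plan G: Plan E wins 25–18.
Plan C vs Plan G: Plan G wins 27–16.
No candidate beats all others: Plan H beats Plan E beats Plan C beats Plan H, a majority cycle.

No Condorcet winner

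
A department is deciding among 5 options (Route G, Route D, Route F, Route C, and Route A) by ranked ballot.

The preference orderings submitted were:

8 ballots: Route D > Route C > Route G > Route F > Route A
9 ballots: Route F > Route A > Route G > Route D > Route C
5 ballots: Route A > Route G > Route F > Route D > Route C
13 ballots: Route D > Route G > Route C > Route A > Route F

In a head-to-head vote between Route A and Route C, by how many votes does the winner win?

Ballots ranking Route A above Route C: 9+5 = 14.
Ballots ranking Route C above Route A: 8+13 = 21.
Route C wins 21–14, a margin of 7.

7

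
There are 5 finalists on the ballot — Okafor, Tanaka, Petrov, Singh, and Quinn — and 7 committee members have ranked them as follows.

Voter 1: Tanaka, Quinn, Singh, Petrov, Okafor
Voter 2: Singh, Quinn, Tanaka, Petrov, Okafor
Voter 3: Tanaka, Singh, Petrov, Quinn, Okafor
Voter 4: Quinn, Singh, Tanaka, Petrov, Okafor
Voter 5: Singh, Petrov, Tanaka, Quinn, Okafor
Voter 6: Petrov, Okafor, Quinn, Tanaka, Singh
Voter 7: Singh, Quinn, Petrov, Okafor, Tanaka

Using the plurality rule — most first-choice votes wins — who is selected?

Singh

First-place vote totals:
  Okafor: 0
  Tanaka: 2
  Petrov: 1
  Singh: 3
  Quinn: 1
Singh has the most first-place votes.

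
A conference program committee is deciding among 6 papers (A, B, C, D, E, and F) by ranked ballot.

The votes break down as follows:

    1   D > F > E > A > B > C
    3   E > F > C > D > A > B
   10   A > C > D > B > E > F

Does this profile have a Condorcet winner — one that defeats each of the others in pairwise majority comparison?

Yes

Head-to-head results (14 voters total):
A vs B: A wins 14–0.
A vs C: A wins 11–3.
A vs D: A wins 10–4.
A vs E: A wins 10–4.
A vs F: A wins 10–4.
B vs C: C wins 13–1.
B vs D: D wins 14–0.
B vs E: B wins 10–4.
B vs F: B wins 10–4.
C vs D: C wins 13–1.
C vs E: C wins 10–4.
C vs F: C wins 10–4.
D vs E: D wins 11–3.
D vs F: D wins 11–3.
E vs F: E wins 13–1.
A beats each rival — B (14–0), C (11–3), D (10–4), E (10–4), F (10–4) — so A is the Condorcet winner.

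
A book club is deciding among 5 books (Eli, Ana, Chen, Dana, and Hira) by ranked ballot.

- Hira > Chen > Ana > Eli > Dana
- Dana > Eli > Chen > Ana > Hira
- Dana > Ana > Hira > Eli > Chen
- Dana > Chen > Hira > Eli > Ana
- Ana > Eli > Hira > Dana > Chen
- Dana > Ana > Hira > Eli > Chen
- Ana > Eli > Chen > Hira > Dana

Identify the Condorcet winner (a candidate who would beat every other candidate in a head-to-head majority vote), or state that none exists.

Head-to-head results (7 voters total):
Eli vs Ana: Ana wins 5–2.
Eli vs Chen: Eli wins 5–2.
Eli vs Dana: Dana wins 4–3.
Eli vs Hira: Hira wins 4–3.
Ana vs Chen: Ana wins 4–3.
Ana vs Dana: Dana wins 4–3.
Ana vs Hira: Ana wins 5–2.
Chen vs Dana: Dana wins 5–2.
Chen vs Hira: Hira wins 4–3.
Dana vs Hira: Dana wins 4–3.
Dana beats each rival — Eli (4–3), Ana (4–3), Chen (5–2), Hira (4–3) — so Dana is the Condorcet winner.

Dana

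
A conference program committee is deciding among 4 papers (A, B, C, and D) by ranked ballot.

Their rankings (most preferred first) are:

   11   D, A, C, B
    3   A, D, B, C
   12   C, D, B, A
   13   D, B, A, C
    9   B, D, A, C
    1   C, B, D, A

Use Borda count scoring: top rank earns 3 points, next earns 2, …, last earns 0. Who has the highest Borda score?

D

Borda scores:
  A: 11·2 + 3·3 + 12·0 + 13·1 + 9·1 + 0 = 53
  B: 11·0 + 3·1 + 12·1 + 13·2 + 9·3 + 2 = 70
  C: 11·1 + 3·0 + 12·3 + 13·0 + 9·0 + 3 = 50
  D: 11·3 + 3·2 + 12·2 + 13·3 + 9·2 + 1 = 121
D has the highest total.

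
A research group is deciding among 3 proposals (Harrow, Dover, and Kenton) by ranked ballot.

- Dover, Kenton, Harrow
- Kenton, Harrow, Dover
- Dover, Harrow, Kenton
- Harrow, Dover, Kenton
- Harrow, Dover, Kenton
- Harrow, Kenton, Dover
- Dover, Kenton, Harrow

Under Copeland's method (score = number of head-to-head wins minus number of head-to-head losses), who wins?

Harrow

Pairwise results:
  Harrow vs Dover: Harrow wins 4–3.
  Harrow vs Kenton: Harrow wins 4–3.
  Dover vs Kenton: Dover wins 5–2.
Copeland scores (wins − losses):
  Harrow: 2 − 0 = 2
  Dover: 1 − 1 = 0
  Kenton: 0 − 2 = -2
Harrow has the best Copeland score.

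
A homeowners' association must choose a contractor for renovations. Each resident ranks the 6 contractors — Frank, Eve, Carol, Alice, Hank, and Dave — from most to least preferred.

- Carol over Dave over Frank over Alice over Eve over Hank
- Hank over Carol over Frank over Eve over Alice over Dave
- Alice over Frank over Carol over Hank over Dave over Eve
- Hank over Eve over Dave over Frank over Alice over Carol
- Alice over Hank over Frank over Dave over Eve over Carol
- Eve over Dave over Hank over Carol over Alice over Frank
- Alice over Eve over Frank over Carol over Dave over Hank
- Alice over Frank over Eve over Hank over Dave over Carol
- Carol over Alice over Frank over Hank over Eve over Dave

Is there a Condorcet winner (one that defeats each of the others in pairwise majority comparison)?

Head-to-head results (9 voters total):
Frank vs Eve: Frank wins 6–3.
Frank vs Carol: Frank wins 5–4.
Frank vs Alice: Alice wins 6–3.
Frank vs Hank: Frank wins 5–4.
Frank vs Dave: Frank wins 6–3.
Eve vs Carol: Eve wins 5–4.
Eve vs Alice: Alice wins 6–3.
Eve vs Hank: Hank wins 5–4.
Eve vs Dave: Eve wins 6–3.
Carol vs Alice: Alice wins 5–4.
Carol vs Hank: Hank wins 5–4.
Carol vs Dave: Carol wins 5–4.
Alice vs Hank: Alice wins 6–3.
Alice vs Dave: Alice wins 6–3.
Hank vs Dave: Hank wins 6–3.
Alice beats each rival — Frank (6–3), Eve (6–3), Carol (5–4), Hank (6–3), Dave (6–3) — so Alice is the Condorcet winner.

Yes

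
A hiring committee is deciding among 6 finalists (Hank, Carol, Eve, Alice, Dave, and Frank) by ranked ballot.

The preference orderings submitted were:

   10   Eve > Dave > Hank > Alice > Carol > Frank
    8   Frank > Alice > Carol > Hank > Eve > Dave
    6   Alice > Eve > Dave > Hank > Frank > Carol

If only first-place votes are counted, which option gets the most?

First-place vote totals:
  Hank: 0
  Carol: 0
  Eve: 10
  Alice: 6
  Dave: 0
  Frank: 8
Eve has the most first-place votes.

Eve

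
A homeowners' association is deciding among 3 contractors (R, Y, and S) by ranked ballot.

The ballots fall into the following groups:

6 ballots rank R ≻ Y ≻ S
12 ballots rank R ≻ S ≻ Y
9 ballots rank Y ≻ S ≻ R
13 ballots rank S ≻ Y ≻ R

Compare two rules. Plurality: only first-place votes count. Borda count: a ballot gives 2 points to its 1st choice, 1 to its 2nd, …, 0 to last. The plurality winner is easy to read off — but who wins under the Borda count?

Plurality first-place counts: R 18, Y 9, S 13 → R.
Borda totals: R 36, Y 37, S 47 → S.

S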